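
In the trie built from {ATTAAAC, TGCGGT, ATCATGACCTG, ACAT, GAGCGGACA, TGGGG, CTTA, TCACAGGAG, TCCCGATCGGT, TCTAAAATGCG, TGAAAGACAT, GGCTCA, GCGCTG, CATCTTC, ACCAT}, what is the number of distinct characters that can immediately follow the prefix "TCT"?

Follow the path "TCT" to its node, then look at its outgoing edges.
Distinct next characters after "TCT": A.
That node has 1 child edge.

1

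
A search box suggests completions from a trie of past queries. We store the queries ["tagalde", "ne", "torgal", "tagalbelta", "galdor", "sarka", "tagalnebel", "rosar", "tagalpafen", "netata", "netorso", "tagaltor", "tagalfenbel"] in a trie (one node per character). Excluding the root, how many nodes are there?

62

Count nodes per top-level branch (shared prefixes stored once):
  'g'-branch (galdor): 6 nodes
  'n'-branch (ne, netata, netorso): 10 nodes
  'r'-branch (rosar): 5 nodes
  's'-branch (sarka): 5 nodes
  't'-branch (tagalbelta, tagalde, tagalfenbel, tagalnebel, tagalpafen, tagaltor, torgal): 36 nodes
Sum: 62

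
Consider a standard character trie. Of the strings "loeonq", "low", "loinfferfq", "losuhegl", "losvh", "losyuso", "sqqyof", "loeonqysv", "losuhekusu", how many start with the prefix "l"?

8

Filter for entries beginning with "l":
Matches: "loeonq", "loeonqysv", "loinfferfq", "losuhegl", "losuhekusu", "losvh", "losyuso", "low"
Count: 8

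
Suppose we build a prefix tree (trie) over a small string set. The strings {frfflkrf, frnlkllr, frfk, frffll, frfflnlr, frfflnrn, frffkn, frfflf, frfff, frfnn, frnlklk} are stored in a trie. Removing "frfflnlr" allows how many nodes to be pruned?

2

After clearing the end-marker at "frfflnlr", prune upward until reaching a node still needed by another word.
The suffix "lr" (2 nodes) is used only by "frfflnlr"; the node for "frffln" still has the child "r", so pruning stops there.
Nodes removed: 2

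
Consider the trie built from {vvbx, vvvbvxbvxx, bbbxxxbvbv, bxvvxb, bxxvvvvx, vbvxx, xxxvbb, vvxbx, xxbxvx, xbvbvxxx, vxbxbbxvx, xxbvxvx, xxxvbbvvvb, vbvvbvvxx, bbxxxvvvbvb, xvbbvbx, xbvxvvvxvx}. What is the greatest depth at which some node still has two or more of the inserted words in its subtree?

Look for the deepest trie node that still has at least two words in its subtree.
e.g. "xxxvbb" and "xxxvbbvvvb" share the prefix "xxxvbb" of length 6; no pair shares a longer one.
Longest shared-prefix length: 6

6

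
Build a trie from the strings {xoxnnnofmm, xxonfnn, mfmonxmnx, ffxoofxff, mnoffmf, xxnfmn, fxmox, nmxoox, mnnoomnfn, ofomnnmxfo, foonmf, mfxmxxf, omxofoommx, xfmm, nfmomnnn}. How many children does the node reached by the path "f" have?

3

Follow the path "f" to its node, then look at its outgoing edges.
Characters that immediately follow "f" among the stored strings: {f, o, x}.
That node has 3 child edges.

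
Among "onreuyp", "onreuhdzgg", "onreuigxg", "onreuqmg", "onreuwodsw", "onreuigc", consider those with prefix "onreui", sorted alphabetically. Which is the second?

onreuigxg

DFS of the "onreui" subtree visits, in order: "onreuigc", "onreuigxg"
Position 2: onreuigxg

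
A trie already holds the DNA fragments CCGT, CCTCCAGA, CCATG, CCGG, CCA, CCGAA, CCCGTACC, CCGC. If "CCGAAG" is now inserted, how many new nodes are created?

1

"CCGAA" is already a path in the trie; the remaining "G" must be added.
Each of the 1 remaining characters creates one node.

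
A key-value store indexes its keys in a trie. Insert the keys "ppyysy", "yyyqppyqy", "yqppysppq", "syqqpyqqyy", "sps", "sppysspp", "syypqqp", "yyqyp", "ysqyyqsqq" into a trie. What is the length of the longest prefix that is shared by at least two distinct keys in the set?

Look for the deepest trie node that still has at least two words in its subtree.
"sppysspp" and "sps" agree on "sp" (2 characters) before diverging; nothing deeper is shared.
Longest shared-prefix length: 2

2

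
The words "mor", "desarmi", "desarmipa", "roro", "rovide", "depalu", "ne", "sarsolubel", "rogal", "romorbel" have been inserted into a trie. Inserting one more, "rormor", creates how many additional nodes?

Walking "rormor" from the root, the first 3 characters ("ror") follow existing edges; "m" is the first miss.
So 6 − 3 = 3 new nodes.

3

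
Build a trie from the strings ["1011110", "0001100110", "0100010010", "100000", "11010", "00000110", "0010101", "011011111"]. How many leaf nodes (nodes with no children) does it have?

Leaves are exactly the stored words that no other stored word extends.
Those words: "00000110", "0001100110", "0010101", "0100010010", "011011111", "100000", "1011110", "11010"
Leaf count: 8

8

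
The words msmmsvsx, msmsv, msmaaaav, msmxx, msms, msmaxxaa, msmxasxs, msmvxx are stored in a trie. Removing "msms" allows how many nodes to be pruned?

A node on "msms"'s path can go only if nothing else ends at it or branches off below it.
Every node on "msms" is still needed (e.g. by "msmsv"), so nothing is freed.
Nodes removed: 0

0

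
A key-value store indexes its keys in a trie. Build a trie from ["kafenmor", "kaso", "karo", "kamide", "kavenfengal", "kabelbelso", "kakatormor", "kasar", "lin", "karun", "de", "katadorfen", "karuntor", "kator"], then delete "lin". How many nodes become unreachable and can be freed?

After clearing the end-marker at "lin", prune upward until reaching a node still needed by another word.
No other word shares any prefix with "lin", so all 3 of its nodes go.
Nodes removed: 3

3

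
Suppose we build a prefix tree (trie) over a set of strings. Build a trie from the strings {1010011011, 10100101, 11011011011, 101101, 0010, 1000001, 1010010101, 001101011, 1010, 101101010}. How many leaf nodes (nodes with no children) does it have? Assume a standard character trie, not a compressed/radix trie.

7

A leaf is a node with no children — equivalently, the end of a word that is not a proper prefix of any other stored word.
Those words: "0010", "001101011", "1000001", "1010010101", "1010011011", "101101010", "11011011011"
Leaf count: 7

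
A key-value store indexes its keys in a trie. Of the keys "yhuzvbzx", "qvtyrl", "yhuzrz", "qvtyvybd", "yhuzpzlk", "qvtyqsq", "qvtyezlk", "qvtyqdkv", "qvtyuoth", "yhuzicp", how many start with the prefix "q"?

6

Walk to "q"; the words in its subtree are exactly those with that prefix.
Matches: "qvtyezlk", "qvtyqdkv", "qvtyqsq", "qvtyrl", "qvtyuoth", "qvtyvybd"
Count: 6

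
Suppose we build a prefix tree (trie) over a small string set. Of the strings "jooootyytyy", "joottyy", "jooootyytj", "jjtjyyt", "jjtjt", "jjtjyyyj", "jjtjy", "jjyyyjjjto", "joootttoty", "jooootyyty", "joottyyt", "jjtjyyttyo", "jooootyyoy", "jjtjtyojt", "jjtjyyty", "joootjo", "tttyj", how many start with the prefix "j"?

Filter for entries beginning with "j":
Words under "j": jjtjt, jjtjtyojt, jjtjy, jjtjyyt, jjtjyyttyo, jjtjyyty, jjtjyyyj, jjyyyjjjto, jooootyyoy, jooootyytj, jooootyyty, jooootyytyy, joootjo, joootttoty, joottyy, joottyyt
Count: 16

16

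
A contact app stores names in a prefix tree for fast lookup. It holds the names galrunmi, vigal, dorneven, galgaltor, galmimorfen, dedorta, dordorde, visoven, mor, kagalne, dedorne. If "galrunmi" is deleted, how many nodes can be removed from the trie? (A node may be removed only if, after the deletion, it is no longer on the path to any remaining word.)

5

After clearing the end-marker at "galrunmi", prune upward until reaching a node still needed by another word.
The suffix "runmi" (5 nodes) is used only by "galrunmi"; the node for "gal" still has the child "g", so pruning stops there.
Nodes removed: 5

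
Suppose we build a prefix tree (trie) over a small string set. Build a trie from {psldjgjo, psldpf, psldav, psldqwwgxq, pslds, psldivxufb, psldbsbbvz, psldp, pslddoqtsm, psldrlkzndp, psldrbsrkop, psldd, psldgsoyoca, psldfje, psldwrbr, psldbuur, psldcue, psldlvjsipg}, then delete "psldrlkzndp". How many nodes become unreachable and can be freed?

6

A node on "psldrlkzndp"'s path can go only if nothing else ends at it or branches off below it.
The suffix "lkzndp" (6 nodes) is used only by "psldrlkzndp"; the node for "psldr" still has the child "b", so pruning stops there.
Nodes removed: 6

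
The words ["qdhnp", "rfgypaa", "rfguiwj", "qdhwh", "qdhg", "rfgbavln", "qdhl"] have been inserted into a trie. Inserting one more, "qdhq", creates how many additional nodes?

"qdh" is already a path in the trie; the remaining "q" must be added.
Each of the 1 remaining characters creates one node.

1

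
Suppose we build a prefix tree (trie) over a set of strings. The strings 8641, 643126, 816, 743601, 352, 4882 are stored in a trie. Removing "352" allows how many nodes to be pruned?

3

Walk "352" from the leaf back toward the root, removing each node that no remaining word uses.
No other word shares any prefix with "352", so all 3 of its nodes go.
Nodes removed: 3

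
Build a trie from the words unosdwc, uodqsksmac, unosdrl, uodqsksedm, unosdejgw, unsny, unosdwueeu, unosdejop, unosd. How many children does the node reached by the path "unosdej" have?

Walk "unosdej" from the root, arriving at one node.
Distinct next characters after "unosdej": g, o.
That node has 2 child edges.

2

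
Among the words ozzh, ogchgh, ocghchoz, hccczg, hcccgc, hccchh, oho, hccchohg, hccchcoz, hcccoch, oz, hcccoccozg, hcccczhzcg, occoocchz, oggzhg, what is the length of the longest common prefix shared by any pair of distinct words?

Look for the deepest trie node that still has at least two words in its subtree.
"hcccoccozg" and "hcccoch" agree on "hcccoc" (6 characters) before diverging; nothing deeper is shared.
Longest shared-prefix length: 6

6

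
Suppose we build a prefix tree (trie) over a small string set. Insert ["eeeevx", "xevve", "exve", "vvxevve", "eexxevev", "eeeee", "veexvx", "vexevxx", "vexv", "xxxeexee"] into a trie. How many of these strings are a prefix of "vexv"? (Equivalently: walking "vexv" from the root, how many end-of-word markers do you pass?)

1

Check each prefix of "vexv" against the stored set — each match is an end-marker on the path.
Prefixes of the query that are stored words: "vexv"
Count: 1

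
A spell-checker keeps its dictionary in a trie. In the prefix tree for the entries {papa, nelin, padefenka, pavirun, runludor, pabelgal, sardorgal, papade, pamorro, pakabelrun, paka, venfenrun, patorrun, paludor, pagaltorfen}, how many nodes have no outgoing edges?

A leaf is a node with no children — equivalently, the end of a word that is not a proper prefix of any other stored word.
Those words: "nelin", "pabelgal", "padefenka", "pagaltorfen", "pakabelrun", "paludor", "pamorro", "papade", "patorrun", "pavirun", "runludor", "sardorgal", "venfenrun"
Leaf count: 13

13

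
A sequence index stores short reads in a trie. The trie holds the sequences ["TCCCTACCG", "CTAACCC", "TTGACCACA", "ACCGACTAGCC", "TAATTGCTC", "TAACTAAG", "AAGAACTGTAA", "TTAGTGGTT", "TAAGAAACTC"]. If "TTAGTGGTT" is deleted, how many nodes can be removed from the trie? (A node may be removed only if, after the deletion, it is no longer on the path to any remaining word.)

Walk "TTAGTGGTT" from the leaf back toward the root, removing each node that no remaining word uses.
The suffix "AGTGGTT" (7 nodes) is used only by "TTAGTGGTT"; the node for "TT" still has the child "G", so pruning stops there.
Nodes removed: 7

7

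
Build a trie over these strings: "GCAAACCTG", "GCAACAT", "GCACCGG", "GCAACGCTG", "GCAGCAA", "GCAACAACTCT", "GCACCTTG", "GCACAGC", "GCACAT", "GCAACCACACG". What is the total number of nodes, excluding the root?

42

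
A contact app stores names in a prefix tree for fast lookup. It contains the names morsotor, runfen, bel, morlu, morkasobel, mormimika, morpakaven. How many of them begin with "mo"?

Traverse to the node for "mo", then collect every word in that subtree.
Matches: "morkasobel", "morlu", "mormimika", "morpakaven", "morsotor"
Count: 5

5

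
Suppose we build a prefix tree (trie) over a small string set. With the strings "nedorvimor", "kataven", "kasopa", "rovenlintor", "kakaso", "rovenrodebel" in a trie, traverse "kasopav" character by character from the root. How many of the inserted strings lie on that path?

Walk "kasopav" from the root; an end-of-word marker is hit whenever a stored word is a prefix of "kasopav".
Prefixes of the query that are stored words: "kasopa"
Count: 1

1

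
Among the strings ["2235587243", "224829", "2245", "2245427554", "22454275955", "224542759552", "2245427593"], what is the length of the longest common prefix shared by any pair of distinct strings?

The deepest shared node is where two words last agree before diverging.
"22454275955" and "224542759552" agree on "22454275955" (11 characters) before diverging; nothing deeper is shared.
Longest shared-prefix length: 11

11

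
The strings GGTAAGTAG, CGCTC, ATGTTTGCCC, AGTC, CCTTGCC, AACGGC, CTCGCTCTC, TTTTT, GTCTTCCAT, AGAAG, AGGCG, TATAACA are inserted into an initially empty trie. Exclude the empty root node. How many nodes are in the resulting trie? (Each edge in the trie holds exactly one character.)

Insert word by word; a character creates a node only if that edge doesn't already exist:
  "GGTAAGTAG" → 9 new (G, G, T, A, A, G, T, A, G)
  "CGCTC" → 5 new (C, G, C, T, C)
  "ATGTTTGCCC" → 10 new (A, T, G, T, T, T, G, C, C, C)
  "AGTC" → prefix "A" already present; 3 new (G, T, C)
  "CCTTGCC" → prefix "C" already present; 6 new (C, T, T, G, C, C)
  "AACGGC" → prefix "A" already present; 5 new (A, C, G, G, C)
  "CTCGCTCTC" → prefix "C" already present; 8 new (T, C, G, C, T, C, T, C)
  "TTTTT" → 5 new (T, T, T, T, T)
  "GTCTTCCAT" → prefix "G" already present; 8 new (T, C, T, T, C, C, A, T)
  "AGAAG" → prefix "AG" already present; 3 new (A, A, G)
  "AGGCG" → prefix "AG" already present; 3 new (G, C, G)
  "TATAACA" → prefix "T" already present; 6 new (A, T, A, A, C, A)
Total nodes = 9 + 5 + 10 + 3 + 6 + 5 + 8 + 5 + 8 + 3 + 3 + 6 = 71

71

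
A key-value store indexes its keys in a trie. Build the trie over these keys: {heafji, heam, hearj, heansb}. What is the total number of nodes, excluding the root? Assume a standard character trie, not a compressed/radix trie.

12

Count nodes per top-level branch (shared prefixes stored once):
  'h'-branch (heafji, heam, heansb, hearj): 12 nodes
Sum: 12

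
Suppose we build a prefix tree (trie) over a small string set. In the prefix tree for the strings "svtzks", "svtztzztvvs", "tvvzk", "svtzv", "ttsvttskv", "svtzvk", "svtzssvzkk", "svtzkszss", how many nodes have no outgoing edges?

6

Leaves are exactly the stored words that no other stored word extends.
Those words: "svtzkszss", "svtzssvzkk", "svtztzztvvs", "svtzvk", "ttsvttskv", "tvvzk"
Leaf count: 6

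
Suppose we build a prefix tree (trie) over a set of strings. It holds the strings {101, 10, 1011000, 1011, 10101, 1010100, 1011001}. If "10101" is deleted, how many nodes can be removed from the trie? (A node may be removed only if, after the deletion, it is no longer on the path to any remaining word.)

0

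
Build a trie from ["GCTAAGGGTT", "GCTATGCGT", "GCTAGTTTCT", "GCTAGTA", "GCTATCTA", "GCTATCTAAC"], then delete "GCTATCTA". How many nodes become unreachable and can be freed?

0

A node on "GCTATCTA"'s path can go only if nothing else ends at it or branches off below it.
Every node on "GCTATCTA" is still needed (e.g. by "GCTATCTAAC"), so nothing is freed.
Nodes removed: 0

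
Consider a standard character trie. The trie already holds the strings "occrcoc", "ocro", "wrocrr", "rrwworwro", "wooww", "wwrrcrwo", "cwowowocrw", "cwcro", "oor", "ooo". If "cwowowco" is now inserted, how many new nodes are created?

Walking "cwowowco" from the root, the first 6 characters ("cwowow") follow existing edges; "c" is the first miss.
So 8 − 6 = 2 new nodes.

2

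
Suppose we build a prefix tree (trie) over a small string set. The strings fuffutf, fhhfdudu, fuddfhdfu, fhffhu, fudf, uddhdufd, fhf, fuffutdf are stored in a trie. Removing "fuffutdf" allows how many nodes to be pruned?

A node on "fuffutdf"'s path can go only if nothing else ends at it or branches off below it.
The suffix "df" (2 nodes) is used only by "fuffutdf"; the node for "fuffut" still has the child "f", so pruning stops there.
Nodes removed: 2

2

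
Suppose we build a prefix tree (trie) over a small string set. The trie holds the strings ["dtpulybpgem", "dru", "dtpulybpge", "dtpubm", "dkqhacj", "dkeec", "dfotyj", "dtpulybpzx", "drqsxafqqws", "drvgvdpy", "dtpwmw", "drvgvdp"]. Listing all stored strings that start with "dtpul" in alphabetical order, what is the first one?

Filter for "dtpul…" and sort: "dtpulybpge", "dtpulybpgem", "dtpulybpzx"
Position 1: dtpulybpge

dtpulybpge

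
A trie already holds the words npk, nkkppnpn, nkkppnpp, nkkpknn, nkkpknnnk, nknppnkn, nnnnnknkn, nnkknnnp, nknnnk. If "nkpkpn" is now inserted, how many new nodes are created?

4

Walking "nkpkpn" from the root, the first 2 characters ("nk") follow existing edges; "p" is the first miss.
New nodes needed: |"nkpkpn"| − 2 = 6 − 2 = 4.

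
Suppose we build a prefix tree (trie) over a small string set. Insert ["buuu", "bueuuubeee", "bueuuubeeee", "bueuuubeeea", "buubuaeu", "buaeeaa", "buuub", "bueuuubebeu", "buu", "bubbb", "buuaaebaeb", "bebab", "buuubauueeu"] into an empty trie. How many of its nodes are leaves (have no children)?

9

A leaf is a node with no children — equivalently, the end of a word that is not a proper prefix of any other stored word.
Those words: "bebab", "buaeeaa", "bubbb", "bueuuubebeu", "bueuuubeeea", "bueuuubeeee", "buuaaebaeb", "buubuaeu", "buuubauueeu"
Leaf count: 9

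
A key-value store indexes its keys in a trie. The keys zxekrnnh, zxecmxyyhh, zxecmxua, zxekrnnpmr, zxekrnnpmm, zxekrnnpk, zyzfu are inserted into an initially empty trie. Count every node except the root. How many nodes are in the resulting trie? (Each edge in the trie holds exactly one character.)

Count nodes per top-level branch (shared prefixes stored once):
  'z'-branch (zxecmxua, zxecmxyyhh, zxekrnnh, zxekrnnpk, zxekrnnpmm, zxekrnnpmr, zyzfu): 26 nodes
Sum: 26

26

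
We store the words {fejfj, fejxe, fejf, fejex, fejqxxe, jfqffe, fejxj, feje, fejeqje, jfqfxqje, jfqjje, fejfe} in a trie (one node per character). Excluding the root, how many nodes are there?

31

For each word, the new-node count is its length minus the longest prefix already in the trie:
  "fejfj" → 5 new (f, e, j, f, j)
  "fejxe" → prefix "fej" already present; 2 new (x, e)
  "fejf" → prefix "fejf" already present; 0 new (none)
  "fejex" → prefix "fej" already present; 2 new (e, x)
  "fejqxxe" → prefix "fej" already present; 4 new (q, x, x, e)
  "jfqffe" → 6 new (j, f, q, f, f, e)
  "fejxj" → prefix "fejx" already present; 1 new (j)
  "feje" → prefix "feje" already present; 0 new (none)
  "fejeqje" → prefix "feje" already present; 3 new (q, j, e)
  "jfqfxqje" → prefix "jfqf" already present; 4 new (x, q, j, e)
  "jfqjje" → prefix "jfq" already present; 3 new (j, j, e)
  "fejfe" → prefix "fejf" already present; 1 new (e)
Total nodes = 5 + 2 + 0 + 2 + 4 + 6 + 1 + 0 + 3 + 4 + 3 + 1 = 31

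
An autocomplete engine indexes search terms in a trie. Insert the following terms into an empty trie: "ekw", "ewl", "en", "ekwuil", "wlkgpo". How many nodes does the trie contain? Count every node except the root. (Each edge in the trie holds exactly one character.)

15

Trace insertions, counting only characters that open a new branch:
  "ekw" → 3 new (e, k, w)
  "ewl" → prefix "e" already present; 2 new (w, l)
  "en" → prefix "e" already present; 1 new (n)
  "ekwuil" → prefix "ekw" already present; 3 new (u, i, l)
  "wlkgpo" → 6 new (w, l, k, g, p, o)
Total nodes = 3 + 2 + 1 + 3 + 6 = 15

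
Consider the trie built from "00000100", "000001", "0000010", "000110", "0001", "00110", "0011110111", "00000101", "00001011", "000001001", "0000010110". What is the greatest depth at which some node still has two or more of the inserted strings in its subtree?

Equivalently: take the maximum, over all pairs, of their longest common prefix length.
"00000100" and "000001001" agree on "00000100" (8 characters) before diverging; nothing deeper is shared.
Longest shared-prefix length: 8

8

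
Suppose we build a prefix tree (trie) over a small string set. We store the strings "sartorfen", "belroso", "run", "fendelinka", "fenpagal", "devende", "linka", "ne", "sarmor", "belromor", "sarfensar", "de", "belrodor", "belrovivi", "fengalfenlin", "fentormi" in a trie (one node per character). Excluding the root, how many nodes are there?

81

Trace insertions, counting only characters that open a new branch:
  "sartorfen" → 9 new (s, a, r, t, o, r, f, e, n)
  "belroso" → 7 new (b, e, l, r, o, s, o)
  "run" → 3 new (r, u, n)
  "fendelinka" → 10 new (f, e, n, d, e, l, i, n, k, a)
  "fenpagal" → prefix "fen" already present; 5 new (p, a, g, a, l)
  "devende" → 7 new (d, e, v, e, n, d, e)
  "linka" → 5 new (l, i, n, k, a)
  "ne" → 2 new (n, e)
  "sarmor" → prefix "sar" already present; 3 new (m, o, r)
  "belromor" → prefix "belro" already present; 3 new (m, o, r)
  "sarfensar" → prefix "sar" already present; 6 new (f, e, n, s, a, r)
  "de" → prefix "de" already present; 0 new (none)
  "belrodor" → prefix "belro" already present; 3 new (d, o, r)
  "belrovivi" → prefix "belro" already present; 4 new (v, i, v, i)
  "fengalfenlin" → prefix "fen" already present; 9 new (g, a, l, f, e, n, l, i, n)
  "fentormi" → prefix "fen" already present; 5 new (t, o, r, m, i)
Total nodes = 9 + 7 + 3 + 10 + 5 + 7 + 5 + 2 + 3 + 3 + 6 + 0 + 3 + 4 + 9 + 5 = 81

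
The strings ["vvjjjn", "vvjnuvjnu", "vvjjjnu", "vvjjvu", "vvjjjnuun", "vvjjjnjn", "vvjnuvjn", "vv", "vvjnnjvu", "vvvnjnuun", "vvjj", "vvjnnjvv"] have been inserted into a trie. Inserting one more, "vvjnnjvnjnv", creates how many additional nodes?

"vvjnnjv" is already a path in the trie; the remaining "njnv" must be added.
New nodes needed: |"vvjnnjvnjnv"| − 7 = 11 − 7 = 4.

4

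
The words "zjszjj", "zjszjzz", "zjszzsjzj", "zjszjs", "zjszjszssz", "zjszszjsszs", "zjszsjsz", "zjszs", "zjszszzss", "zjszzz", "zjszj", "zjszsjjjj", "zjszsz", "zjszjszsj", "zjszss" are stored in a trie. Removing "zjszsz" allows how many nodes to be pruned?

A node on "zjszsz"'s path can go only if nothing else ends at it or branches off below it.
Every node on "zjszsz" is still needed (e.g. by "zjszszjsszs"), so nothing is freed.
Nodes removed: 0

0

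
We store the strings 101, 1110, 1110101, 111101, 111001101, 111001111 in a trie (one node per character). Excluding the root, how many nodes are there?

Count nodes per top-level branch (shared prefixes stored once):
  '1'-branch (101, 1110, 111001101, 111001111, 1110101, 111101): 19 nodes
Sum: 19

19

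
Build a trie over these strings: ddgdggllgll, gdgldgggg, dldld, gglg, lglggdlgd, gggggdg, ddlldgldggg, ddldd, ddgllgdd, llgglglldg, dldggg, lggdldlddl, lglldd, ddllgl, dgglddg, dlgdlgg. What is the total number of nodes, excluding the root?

93

For each word, the new-node count is its length minus the longest prefix already in the trie:
  "ddgdggllgll" → 11 new (d, d, g, d, g, g, l, l, g, l, l)
  "gdgldgggg" → 9 new (g, d, g, l, d, g, g, g, g)
  "dldld" → prefix "d" already present; 4 new (l, d, l, d)
  "gglg" → prefix "g" already present; 3 new (g, l, g)
  "lglggdlgd" → 9 new (l, g, l, g, g, d, l, g, d)
  "gggggdg" → prefix "gg" already present; 5 new (g, g, g, d, g)
  "ddlldgldggg" → prefix "dd" already present; 9 new (l, l, d, g, l, d, g, g, g)
  "ddldd" → prefix "ddl" already present; 2 new (d, d)
  "ddgllgdd" → prefix "ddg" already present; 5 new (l, l, g, d, d)
  "llgglglldg" → prefix "l" already present; 9 new (l, g, g, l, g, l, l, d, g)
  "dldggg" → prefix "dld" already present; 3 new (g, g, g)
  "lggdldlddl" → prefix "lg" already present; 8 new (g, d, l, d, l, d, d, l)
  "lglldd" → prefix "lgl" already present; 3 new (l, d, d)
  "ddllgl" → prefix "ddll" already present; 2 new (g, l)
  "dgglddg" → prefix "d" already present; 6 new (g, g, l, d, d, g)
  "dlgdlgg" → prefix "dl" already present; 5 new (g, d, l, g, g)
Total nodes = 11 + 9 + 4 + 3 + 9 + 5 + 9 + 2 + 5 + 9 + 3 + 8 + 3 + 2 + 6 + 5 = 93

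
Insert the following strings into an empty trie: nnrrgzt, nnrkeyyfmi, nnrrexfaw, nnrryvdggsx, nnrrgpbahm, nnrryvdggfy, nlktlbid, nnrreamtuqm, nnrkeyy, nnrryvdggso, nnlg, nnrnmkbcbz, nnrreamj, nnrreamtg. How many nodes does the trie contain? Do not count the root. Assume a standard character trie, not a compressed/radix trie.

Count nodes per top-level branch (shared prefixes stored once):
  'n'-branch (nlktlbid, nnlg, nnrkeyy, nnrkeyyfmi, nnrnmkbcbz, nnrreamj, nnrreamtg, nnrreamtuqm, nnrrexfaw, nnrrgpbahm, nnrrgzt, nnrryvdggfy, nnrryvdggso, nnrryvdggsx): 58 nodes
Sum: 58

58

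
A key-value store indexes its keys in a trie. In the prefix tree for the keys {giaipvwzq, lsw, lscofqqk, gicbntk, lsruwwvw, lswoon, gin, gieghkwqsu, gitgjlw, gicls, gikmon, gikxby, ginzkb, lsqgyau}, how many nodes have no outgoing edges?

12

Leaves are exactly the stored words that no other stored word extends.
Those words: "giaipvwzq", "gicbntk", "gicls", "gieghkwqsu", "gikmon", "gikxby", "ginzkb", "gitgjlw", "lscofqqk", "lsqgyau", "lsruwwvw", "lswoon"
Leaf count: 12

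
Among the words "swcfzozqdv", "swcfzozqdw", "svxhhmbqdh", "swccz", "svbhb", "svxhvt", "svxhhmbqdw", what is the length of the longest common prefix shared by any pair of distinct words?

9

Equivalently: take the maximum, over all pairs, of their longest common prefix length.
"svxhhmbqdh" and "svxhhmbqdw" agree on "svxhhmbqd" (9 characters) before diverging; nothing deeper is shared.
Longest shared-prefix length: 9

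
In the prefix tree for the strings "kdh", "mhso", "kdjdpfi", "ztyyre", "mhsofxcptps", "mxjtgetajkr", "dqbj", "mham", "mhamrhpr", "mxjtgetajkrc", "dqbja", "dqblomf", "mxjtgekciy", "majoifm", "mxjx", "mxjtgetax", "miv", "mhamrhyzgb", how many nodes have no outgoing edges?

14

A leaf is a node with no children — equivalently, the end of a word that is not a proper prefix of any other stored word.
Those words: "dqbja", "dqblomf", "kdh", "kdjdpfi", "majoifm", "mhamrhpr", "mhamrhyzgb", "mhsofxcptps", "miv", "mxjtgekciy", "mxjtgetajkrc", "mxjtgetax", "mxjx", "ztyyre"
Leaf count: 14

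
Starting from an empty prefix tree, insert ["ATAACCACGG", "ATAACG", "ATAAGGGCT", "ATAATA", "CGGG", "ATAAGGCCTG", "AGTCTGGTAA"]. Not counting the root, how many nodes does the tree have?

Trie structure (* marks end of a word):
(root)
├─ A
│  ├─ G
│  │  └─ T
│  │     └─ C
│  │        └─ T
│  │           └─ G
│  │              └─ G
│  │                 └─ T
│  │                    └─ A
│  │                       └─ A *
│  └─ T
│     └─ A
│        └─ A
│           ├─ C
│           │  ├─ C
│           │  │  └─ A
│           │  │     └─ C
│           │  │        └─ G
│           │  │           └─ G *
│           │  └─ G *
│           ├─ G
│           │  └─ G
│           │     ├─ C
│           │     │  └─ C
│           │     │     └─ T
│           │     │        └─ G *
│           │     └─ G
│           │        └─ C
│           │           └─ T *
│           └─ T
│              └─ A *
└─ C
   └─ G
      └─ G
         └─ G *
Counting every labelled node above: 35.

35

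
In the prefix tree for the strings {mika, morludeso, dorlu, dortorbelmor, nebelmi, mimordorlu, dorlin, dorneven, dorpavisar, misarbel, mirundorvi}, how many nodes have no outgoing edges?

A leaf is a node with no children — equivalently, the end of a word that is not a proper prefix of any other stored word.
Those words: "dorlin", "dorlu", "dorneven", "dorpavisar", "dortorbelmor", "mika", "mimordorlu", "mirundorvi", "misarbel", "morludeso", "nebelmi"
Leaf count: 11

11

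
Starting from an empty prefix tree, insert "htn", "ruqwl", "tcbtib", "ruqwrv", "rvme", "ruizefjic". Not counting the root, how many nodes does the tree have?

Trie structure (* marks end of a word):
(root)
├─ h
│  └─ t
│     └─ n *
├─ r
│  ├─ u
│  │  ├─ i
│  │  │  └─ z
│  │  │     └─ e
│  │  │        └─ f
│  │  │           └─ j
│  │  │              └─ i
│  │  │                 └─ c *
│  │  └─ q
│  │     └─ w
│  │        ├─ l *
│  │        └─ r
│  │           └─ v *
│  └─ v
│     └─ m
│        └─ e *
└─ t
   └─ c
      └─ b
         └─ t
            └─ i
               └─ b *
Counting every labelled node above: 26.

26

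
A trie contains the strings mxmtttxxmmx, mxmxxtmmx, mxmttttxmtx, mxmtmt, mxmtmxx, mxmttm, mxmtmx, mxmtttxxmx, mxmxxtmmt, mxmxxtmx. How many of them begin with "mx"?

10

Filter for entries beginning with "mx":
Matches: "mxmtmt", "mxmtmx", "mxmtmxx", "mxmttm", "mxmttttxmtx", "mxmtttxxmmx", "mxmtttxxmx", "mxmxxtmmt", "mxmxxtmmx", "mxmxxtmx"
Count: 10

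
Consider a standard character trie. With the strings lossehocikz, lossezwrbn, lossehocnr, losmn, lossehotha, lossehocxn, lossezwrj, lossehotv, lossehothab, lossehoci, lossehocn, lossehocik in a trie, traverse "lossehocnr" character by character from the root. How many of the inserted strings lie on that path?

Check each prefix of "lossehocnr" against the stored set — each match is an end-marker on the path.
Prefixes of the query that are stored words: "lossehocn", "lossehocnr"
Count: 2

2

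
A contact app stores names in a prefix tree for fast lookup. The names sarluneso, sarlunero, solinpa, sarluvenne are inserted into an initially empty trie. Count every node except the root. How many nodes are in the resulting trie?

For each word, the new-node count is its length minus the longest prefix already in the trie:
  "sarluneso" → 9 new (s, a, r, l, u, n, e, s, o)
  "sarlunero" → prefix "sarlune" already present; 2 new (r, o)
  "solinpa" → prefix "s" already present; 6 new (o, l, i, n, p, a)
  "sarluvenne" → prefix "sarlu" already present; 5 new (v, e, n, n, e)
Total nodes = 9 + 2 + 6 + 5 = 22

22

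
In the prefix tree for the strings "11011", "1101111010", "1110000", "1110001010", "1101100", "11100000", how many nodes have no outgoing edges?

Leaves are exactly the stored words that no other stored word extends.
Those words: "1101100", "1101111010", "11100000", "1110001010"
Leaf count: 4

4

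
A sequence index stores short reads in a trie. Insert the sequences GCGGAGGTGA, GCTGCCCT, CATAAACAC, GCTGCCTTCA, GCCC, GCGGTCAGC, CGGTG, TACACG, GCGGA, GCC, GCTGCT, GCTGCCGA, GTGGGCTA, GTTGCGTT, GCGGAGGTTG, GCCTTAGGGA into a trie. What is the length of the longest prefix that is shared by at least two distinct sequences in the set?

8

Equivalently: take the maximum, over all pairs, of their longest common prefix length.
e.g. "GCGGAGGTGA" and "GCGGAGGTTG" share the prefix "GCGGAGGT" of length 8; no pair shares a longer one.
Longest shared-prefix length: 8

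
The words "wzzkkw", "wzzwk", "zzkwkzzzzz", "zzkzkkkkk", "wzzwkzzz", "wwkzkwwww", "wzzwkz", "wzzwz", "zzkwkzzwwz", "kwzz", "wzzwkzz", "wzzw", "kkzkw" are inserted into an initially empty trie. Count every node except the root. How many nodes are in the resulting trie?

Count nodes per top-level branch (shared prefixes stored once):
  'k'-branch (kkzkw, kwzz): 8 nodes
  'w'-branch (wwkzkwwww, wzzkkw, wzzw, wzzwk, wzzwkz, wzzwkzz, wzzwkzzz, wzzwz): 20 nodes
  'z'-branch (zzkwkzzwwz, zzkwkzzzzz, zzkzkkkkk): 19 nodes
Sum: 47

47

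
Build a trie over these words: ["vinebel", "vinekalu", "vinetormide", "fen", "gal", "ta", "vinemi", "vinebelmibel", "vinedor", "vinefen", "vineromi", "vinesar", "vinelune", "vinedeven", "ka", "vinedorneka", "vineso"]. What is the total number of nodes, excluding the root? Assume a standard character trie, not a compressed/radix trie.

61

Trace insertions, counting only characters that open a new branch:
  "vinebel" → 7 new (v, i, n, e, b, e, l)
  "vinekalu" → prefix "vine" already present; 4 new (k, a, l, u)
  "vinetormide" → prefix "vine" already present; 7 new (t, o, r, m, i, d, e)
  "fen" → 3 new (f, e, n)
  "gal" → 3 new (g, a, l)
  "ta" → 2 new (t, a)
  "vinemi" → prefix "vine" already present; 2 new (m, i)
  "vinebelmibel" → prefix "vinebel" already present; 5 new (m, i, b, e, l)
  "vinedor" → prefix "vine" already present; 3 new (d, o, r)
  "vinefen" → prefix "vine" already present; 3 new (f, e, n)
  "vineromi" → prefix "vine" already present; 4 new (r, o, m, i)
  "vinesar" → prefix "vine" already present; 3 new (s, a, r)
  "vinelune" → prefix "vine" already present; 4 new (l, u, n, e)
  "vinedeven" → prefix "vined" already present; 4 new (e, v, e, n)
  "ka" → 2 new (k, a)
  "vinedorneka" → prefix "vinedor" already present; 4 new (n, e, k, a)
  "vineso" → prefix "vines" already present; 1 new (o)
Total nodes = 7 + 4 + 7 + 3 + 3 + 2 + 2 + 5 + 3 + 3 + 4 + 3 + 4 + 4 + 2 + 4 + 1 = 61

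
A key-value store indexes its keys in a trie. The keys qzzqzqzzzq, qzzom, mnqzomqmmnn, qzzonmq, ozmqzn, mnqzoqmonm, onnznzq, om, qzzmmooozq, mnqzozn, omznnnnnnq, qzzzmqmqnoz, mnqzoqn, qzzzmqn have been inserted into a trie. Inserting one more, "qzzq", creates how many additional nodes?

0

Every character of "qzzq" already lies on an existing path (it is a prefix of some stored word).
No new nodes are needed: 0.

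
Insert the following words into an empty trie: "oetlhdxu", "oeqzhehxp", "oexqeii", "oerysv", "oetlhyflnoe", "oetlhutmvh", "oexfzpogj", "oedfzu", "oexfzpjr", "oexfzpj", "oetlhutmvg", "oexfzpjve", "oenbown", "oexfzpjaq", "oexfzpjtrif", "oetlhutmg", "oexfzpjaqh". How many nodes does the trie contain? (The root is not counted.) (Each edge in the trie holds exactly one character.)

63

Count nodes per top-level branch (shared prefixes stored once):
  'o'-branch (oedfzu, oenbown, oeqzhehxp, oerysv, oetlhdxu, oetlhutmg, oetlhutmvg, oetlhutmvh, oetlhyflnoe, oexfzpj, oexfzpjaq, oexfzpjaqh, oexfzpjr, oexfzpjtrif, oexfzpjve, oexfzpogj, oexqeii): 63 nodes
Sum: 63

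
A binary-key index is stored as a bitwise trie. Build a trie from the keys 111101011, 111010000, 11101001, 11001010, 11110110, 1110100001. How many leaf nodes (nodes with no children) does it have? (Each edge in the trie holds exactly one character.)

A leaf is a node with no children — equivalently, the end of a word that is not a proper prefix of any other stored word.
Those words: "11001010", "1110100001", "11101001", "111101011", "11110110"
Leaf count: 5

5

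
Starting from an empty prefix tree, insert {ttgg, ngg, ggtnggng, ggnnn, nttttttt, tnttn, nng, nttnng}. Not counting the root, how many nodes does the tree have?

Trace insertions, counting only characters that open a new branch:
  "ttgg" → 4 new (t, t, g, g)
  "ngg" → 3 new (n, g, g)
  "ggtnggng" → 8 new (g, g, t, n, g, g, n, g)
  "ggnnn" → prefix "gg" already present; 3 new (n, n, n)
  "nttttttt" → prefix "n" already present; 7 new (t, t, t, t, t, t, t)
  "tnttn" → prefix "t" already present; 4 new (n, t, t, n)
  "nng" → prefix "n" already present; 2 new (n, g)
  "nttnng" → prefix "ntt" already present; 3 new (n, n, g)
Total nodes = 4 + 3 + 8 + 3 + 7 + 4 + 2 + 3 = 34

34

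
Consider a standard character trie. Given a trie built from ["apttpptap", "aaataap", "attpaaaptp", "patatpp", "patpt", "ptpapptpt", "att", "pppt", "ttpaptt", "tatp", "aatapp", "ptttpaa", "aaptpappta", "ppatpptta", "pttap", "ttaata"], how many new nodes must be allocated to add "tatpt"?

1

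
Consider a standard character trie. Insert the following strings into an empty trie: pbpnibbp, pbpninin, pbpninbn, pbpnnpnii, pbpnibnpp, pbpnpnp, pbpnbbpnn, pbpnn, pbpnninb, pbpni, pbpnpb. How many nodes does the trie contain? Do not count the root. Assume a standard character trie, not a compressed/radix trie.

For each word, the new-node count is its length minus the longest prefix already in the trie:
  "pbpnibbp" → 8 new (p, b, p, n, i, b, b, p)
  "pbpninin" → prefix "pbpni" already present; 3 new (n, i, n)
  "pbpninbn" → prefix "pbpnin" already present; 2 new (b, n)
  "pbpnnpnii" → prefix "pbpn" already present; 5 new (n, p, n, i, i)
  "pbpnibnpp" → prefix "pbpnib" already present; 3 new (n, p, p)
  "pbpnpnp" → prefix "pbpn" already present; 3 new (p, n, p)
  "pbpnbbpnn" → prefix "pbpn" already present; 5 new (b, b, p, n, n)
  "pbpnn" → prefix "pbpnn" already present; 0 new (none)
  "pbpnninb" → prefix "pbpnn" already present; 3 new (i, n, b)
  "pbpni" → prefix "pbpni" already present; 0 new (none)
  "pbpnpb" → prefix "pbpnp" already present; 1 new (b)
Total nodes = 8 + 3 + 2 + 5 + 3 + 3 + 5 + 0 + 3 + 0 + 1 = 33

33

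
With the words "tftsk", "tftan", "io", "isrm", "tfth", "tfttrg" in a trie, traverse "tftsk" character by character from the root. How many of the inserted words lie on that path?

1

Check each prefix of "tftsk" against the stored set — each match is an end-marker on the path.
Prefixes of the query that are stored words: "tftsk"
Count: 1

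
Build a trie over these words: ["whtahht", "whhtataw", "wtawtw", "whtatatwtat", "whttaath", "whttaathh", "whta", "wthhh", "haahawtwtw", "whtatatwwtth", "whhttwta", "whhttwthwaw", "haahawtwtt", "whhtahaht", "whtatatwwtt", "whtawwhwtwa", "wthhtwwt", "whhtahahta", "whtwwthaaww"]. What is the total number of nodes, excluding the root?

Insert word by word; a character creates a node only if that edge doesn't already exist:
  "whtahht" → 7 new (w, h, t, a, h, h, t)
  "whhtataw" → prefix "wh" already present; 6 new (h, t, a, t, a, w)
  "wtawtw" → prefix "w" already present; 5 new (t, a, w, t, w)
  "whtatatwtat" → prefix "whta" already present; 7 new (t, a, t, w, t, a, t)
  "whttaath" → prefix "wht" already present; 5 new (t, a, a, t, h)
  "whttaathh" → prefix "whttaath" already present; 1 new (h)
  "whta" → prefix "whta" already present; 0 new (none)
  "wthhh" → prefix "wt" already present; 3 new (h, h, h)
  "haahawtwtw" → 10 new (h, a, a, h, a, w, t, w, t, w)
  "whtatatwwtth" → prefix "whtatatw" already present; 4 new (w, t, t, h)
  "whhttwta" → prefix "whht" already present; 4 new (t, w, t, a)
  "whhttwthwaw" → prefix "whhttwt" already present; 4 new (h, w, a, w)
  "haahawtwtt" → prefix "haahawtwt" already present; 1 new (t)
  "whhtahaht" → prefix "whhta" already present; 4 new (h, a, h, t)
  "whtatatwwtt" → prefix "whtatatwwtt" already present; 0 new (none)
  "whtawwhwtwa" → prefix "whta" already present; 7 new (w, w, h, w, t, w, a)
  "wthhtwwt" → prefix "wthh" already present; 4 new (t, w, w, t)
  "whhtahahta" → prefix "whhtahaht" already present; 1 new (a)
  "whtwwthaaww" → prefix "wht" already present; 8 new (w, w, t, h, a, a, w, w)
Total nodes = 7 + 6 + 5 + 7 + 5 + 1 + 0 + 3 + 10 + 4 + 4 + 4 + 1 + 4 + 0 + 7 + 4 + 1 + 8 = 81

81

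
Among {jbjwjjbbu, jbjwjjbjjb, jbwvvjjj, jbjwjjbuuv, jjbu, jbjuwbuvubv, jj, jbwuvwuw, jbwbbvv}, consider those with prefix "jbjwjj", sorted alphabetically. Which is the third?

jbjwjjbuuv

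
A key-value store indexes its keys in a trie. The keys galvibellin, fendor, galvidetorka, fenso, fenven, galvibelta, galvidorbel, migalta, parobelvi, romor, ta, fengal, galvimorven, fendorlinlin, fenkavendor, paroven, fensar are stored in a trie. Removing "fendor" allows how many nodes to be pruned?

0

After clearing the end-marker at "fendor", prune upward until reaching a node still needed by another word.
Every node on "fendor" is still needed (e.g. by "fendorlinlin"), so nothing is freed.
Nodes removed: 0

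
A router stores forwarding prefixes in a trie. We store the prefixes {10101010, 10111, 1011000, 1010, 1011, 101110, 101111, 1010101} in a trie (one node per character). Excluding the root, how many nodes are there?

15

Trie structure (* marks end of a word):
(root)
└─ 1
   └─ 0
      └─ 1
         ├─ 0 *
         │  └─ 1
         │     └─ 0
         │        └─ 1 *
         │           └─ 0 *
         └─ 1 *
            ├─ 0
            │  └─ 0
            │     └─ 0 *
            └─ 1 *
               ├─ 0 *
               └─ 1 *
Counting every labelled node above: 15.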